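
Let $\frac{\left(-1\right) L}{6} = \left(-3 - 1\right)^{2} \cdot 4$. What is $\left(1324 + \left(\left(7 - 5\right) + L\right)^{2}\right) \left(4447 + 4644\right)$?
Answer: $1338631568$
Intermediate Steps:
$L = -384$ ($L = - 6 \left(-3 - 1\right)^{2} \cdot 4 = - 6 \left(-4\right)^{2} \cdot 4 = - 6 \cdot 16 \cdot 4 = \left(-6\right) 64 = -384$)
$\left(1324 + \left(\left(7 - 5\right) + L\right)^{2}\right) \left(4447 + 4644\right) = \left(1324 + \left(\left(7 - 5\right) - 384\right)^{2}\right) \left(4447 + 4644\right) = \left(1324 + \left(\left(7 - 5\right) - 384\right)^{2}\right) 9091 = \left(1324 + \left(2 - 384\right)^{2}\right) 9091 = \left(1324 + \left(-382\right)^{2}\right) 9091 = \left(1324 + 145924\right) 9091 = 147248 \cdot 9091 = 1338631568$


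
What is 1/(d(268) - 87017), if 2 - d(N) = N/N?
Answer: -1/87016 ≈ -1.1492e-5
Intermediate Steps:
d(N) = 1 (d(N) = 2 - N/N = 2 - 1*1 = 2 - 1 = 1)
1/(d(268) - 87017) = 1/(1 - 87017) = 1/(-87016) = -1/87016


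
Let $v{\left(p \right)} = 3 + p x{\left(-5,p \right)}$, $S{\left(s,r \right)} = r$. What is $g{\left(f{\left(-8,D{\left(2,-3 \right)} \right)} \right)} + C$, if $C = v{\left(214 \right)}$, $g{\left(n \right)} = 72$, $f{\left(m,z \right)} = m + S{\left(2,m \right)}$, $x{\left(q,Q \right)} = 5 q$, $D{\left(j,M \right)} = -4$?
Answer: $-5275$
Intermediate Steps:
$f{\left(m,z \right)} = 2 m$ ($f{\left(m,z \right)} = m + m = 2 m$)
$v{\left(p \right)} = 3 - 25 p$ ($v{\left(p \right)} = 3 + p 5 \left(-5\right) = 3 + p \left(-25\right) = 3 - 25 p$)
$C = -5347$ ($C = 3 - 5350 = -5347$)
$g{\left(f{\left(-8,D{\left(2,-3 \right)} \right)} \right)} + C = 72 - 5347 = -5275$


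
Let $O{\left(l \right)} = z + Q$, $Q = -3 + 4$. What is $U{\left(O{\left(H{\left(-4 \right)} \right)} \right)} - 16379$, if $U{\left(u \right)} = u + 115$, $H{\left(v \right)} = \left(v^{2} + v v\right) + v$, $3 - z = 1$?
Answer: $-16261$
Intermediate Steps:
$z = 2$ ($z = 3 - 1 = 2$)
$Q = 1$
$H{\left(v \right)} = v + 2 v^{2}$ ($H{\left(v \right)} = \left(v^{2} + v^{2}\right) + v = 2 v^{2} + v = v + 2 v^{2}$)
$O{\left(l \right)} = 3$ ($O{\left(l \right)} = 2 + 1 = 3$)
$U{\left(u \right)} = 115 + u$
$U{\left(O{\left(H{\left(-4 \right)} \right)} \right)} - 16379 = \left(115 + 3\right) - 16379 = 118 - 16379 = -16261$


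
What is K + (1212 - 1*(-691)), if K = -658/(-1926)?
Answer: 1832918/963 ≈ 1903.3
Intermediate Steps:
K = 329/963 (K = -658*(-1/1926) = 329/963 ≈ 0.34164)
K + (1212 - 1*(-691)) = 329/963 + (1212 - 1*(-691)) = 329/963 + (1212 + 691) = 329/963 + 1903 = 1832918/963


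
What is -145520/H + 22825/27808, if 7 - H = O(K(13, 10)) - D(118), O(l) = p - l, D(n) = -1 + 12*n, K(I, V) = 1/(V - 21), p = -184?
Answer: -801993057/8931424 ≈ -89.795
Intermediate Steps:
K(I, V) = 1/(-21 + V)
O(l) = -184 - l
H = 17665/11 (H = 7 - ((-184 - 1/(-21 + 10)) - (-1 + 12*118)) = 7 - ((-184 - 1/(-11)) - (-1 + 1416)) = 7 - ((-184 - 1*(-1/11)) - 1*1415) = 7 - ((-184 + 1/11) - 1415) = 7 - (-2023/11 - 1415) = 7 - 1*(-17588/11) = 7 + 17588/11 = 17665/11 ≈ 1605.9)
-145520/H + 22825/27808 = -145520/17665/11 + 22825/27808 = -145520*11/17665 + 22825*(1/27808) = -320144/3533 + 2075/2528 = -801993057/8931424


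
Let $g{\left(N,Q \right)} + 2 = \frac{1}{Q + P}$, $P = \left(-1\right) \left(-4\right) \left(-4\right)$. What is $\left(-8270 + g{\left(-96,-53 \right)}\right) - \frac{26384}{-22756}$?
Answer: $- \frac{3246649717}{392541} \approx -8270.9$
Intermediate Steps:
$P = -16$ ($P = 4 \left(-4\right) = -16$)
$g{\left(N,Q \right)} = -2 + \frac{1}{-16 + Q}$ ($g{\left(N,Q \right)} = -2 + \frac{1}{Q - 16} = -2 + \frac{1}{-16 + Q}$)
$\left(-8270 + g{\left(-96,-53 \right)}\right) - \frac{26384}{-22756} = \left(-8270 + \frac{33 - -106}{-16 - 53}\right) - \frac{26384}{-22756} = \left(-8270 + \frac{33 + 106}{-69}\right) - - \frac{6596}{5689} = \left(-8270 - \frac{139}{69}\right) + \frac{6596}{5689} = - \frac{570769}{69} + \frac{6596}{5689} = - \frac{3246649717}{392541}$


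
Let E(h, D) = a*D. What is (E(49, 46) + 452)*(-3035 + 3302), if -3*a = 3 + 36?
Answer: -38982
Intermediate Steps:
a = -13 (a = -(3 + 36)/3 = -⅓*39 = -13)
E(h, D) = -13*D
(E(49, 46) + 452)*(-3035 + 3302) = (-13*46 + 452)*(-3035 + 3302) = (-598 + 452)*267 = -146*267 = -38982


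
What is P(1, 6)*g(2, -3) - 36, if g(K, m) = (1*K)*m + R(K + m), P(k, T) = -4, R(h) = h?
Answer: -8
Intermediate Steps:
g(K, m) = K + m + K*m (g(K, m) = (1*K)*m + (K + m) = K*m + (K + m) = K + m + K*m)
P(1, 6)*g(2, -3) - 36 = -4*(2 - 3 + 2*(-3)) - 36 = -4*(2 - 3 - 6) - 36 = -4*(-7) - 36 = 28 - 36 = -8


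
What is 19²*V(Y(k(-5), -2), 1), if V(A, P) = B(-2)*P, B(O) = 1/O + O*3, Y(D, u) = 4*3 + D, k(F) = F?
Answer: -4693/2 ≈ -2346.5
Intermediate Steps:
Y(D, u) = 12 + D
B(O) = 1/O + 3*O
V(A, P) = -13*P/2 (V(A, P) = (1/(-2) + 3*(-2))*P = (-½ - 6)*P = -13*P/2)
19²*V(Y(k(-5), -2), 1) = 19²*(-13/2*1) = 361*(-13/2) = -4693/2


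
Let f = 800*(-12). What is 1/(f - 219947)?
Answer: -1/229547 ≈ -4.3564e-6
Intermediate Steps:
f = -9600
1/(f - 219947) = 1/(-9600 - 219947) = 1/(-229547) = -1/229547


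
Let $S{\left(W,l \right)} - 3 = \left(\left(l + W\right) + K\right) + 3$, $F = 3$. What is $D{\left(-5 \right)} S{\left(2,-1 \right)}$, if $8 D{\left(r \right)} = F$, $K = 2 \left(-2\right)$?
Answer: $\frac{9}{8} \approx 1.125$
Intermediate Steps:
$K = -4$
$D{\left(r \right)} = \frac{3}{8}$ ($D{\left(r \right)} = \frac{1}{8} \cdot 3 = \frac{3}{8}$)
$S{\left(W,l \right)} = 2 + W + l$ ($S{\left(W,l \right)} = 3 - \left(1 - W - l\right) = 3 + \left(\left(-4 + W + l\right) + 3\right) = 3 + \left(-1 + W + l\right) = 2 + W + l$)
$D{\left(-5 \right)} S{\left(2,-1 \right)} = \frac{3 \left(2 + 2 - 1\right)}{8} = \frac{3}{8} \cdot 3 = \frac{9}{8}$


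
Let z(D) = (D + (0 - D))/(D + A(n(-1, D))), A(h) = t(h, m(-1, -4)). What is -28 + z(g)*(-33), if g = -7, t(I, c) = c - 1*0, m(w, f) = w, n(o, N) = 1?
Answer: -28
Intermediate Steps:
t(I, c) = c (t(I, c) = c + 0 = c)
A(h) = -1
z(D) = 0 (z(D) = (D + (0 - D))/(D - 1) = (D - D)/(-1 + D) = 0/(-1 + D) = 0)
-28 + z(g)*(-33) = -28 + 0*(-33) = -28 + 0 = -28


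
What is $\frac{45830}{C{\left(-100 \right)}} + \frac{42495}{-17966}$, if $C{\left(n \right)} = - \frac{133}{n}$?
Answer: $\frac{82332526165}{2389478} \approx 34456.0$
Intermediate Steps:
$\frac{45830}{C{\left(-100 \right)}} + \frac{42495}{-17966} = \frac{45830}{\left(-133\right) \frac{1}{-100}} + \frac{42495}{-17966} = \frac{45830}{\left(-133\right) \left(- \frac{1}{100}\right)} + 42495 \left(- \frac{1}{17966}\right) = \frac{45830}{\frac{133}{100}} - \frac{42495}{17966} = 45830 \cdot \frac{100}{133} - \frac{42495}{17966} = \frac{4583000}{133} - \frac{42495}{17966} = \frac{82332526165}{2389478}$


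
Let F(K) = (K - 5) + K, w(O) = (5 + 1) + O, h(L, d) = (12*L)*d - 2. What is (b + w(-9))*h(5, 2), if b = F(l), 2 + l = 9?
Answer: 708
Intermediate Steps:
l = 7 (l = -2 + 9 = 7)
h(L, d) = -2 + 12*L*d (h(L, d) = 12*L*d - 2 = -2 + 12*L*d)
w(O) = 6 + O
F(K) = -5 + 2*K (F(K) = (-5 + K) + K = -5 + 2*K)
b = 9 (b = -5 + 2*7 = -5 + 14 = 9)
(b + w(-9))*h(5, 2) = (9 + (6 - 9))*(-2 + 12*5*2) = (9 - 3)*(-2 + 120) = 6*118 = 708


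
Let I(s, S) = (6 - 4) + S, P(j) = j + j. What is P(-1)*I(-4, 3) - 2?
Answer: -12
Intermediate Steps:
P(j) = 2*j
I(s, S) = 2 + S
P(-1)*I(-4, 3) - 2 = (2*(-1))*(2 + 3) - 2 = -2*5 - 2 = -10 - 2 = -12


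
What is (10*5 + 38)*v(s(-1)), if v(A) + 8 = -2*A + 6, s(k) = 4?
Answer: -880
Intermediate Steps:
v(A) = -2 - 2*A (v(A) = -8 + (-2*A + 6) = -8 + (6 - 2*A) = -2 - 2*A)
(10*5 + 38)*v(s(-1)) = (10*5 + 38)*(-2 - 2*4) = (50 + 38)*(-2 - 8) = 88*(-10) = -880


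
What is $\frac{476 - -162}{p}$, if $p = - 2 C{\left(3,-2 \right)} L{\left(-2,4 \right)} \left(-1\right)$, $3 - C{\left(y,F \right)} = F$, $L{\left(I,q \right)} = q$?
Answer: $\frac{319}{20} \approx 15.95$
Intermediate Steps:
$C{\left(y,F \right)} = 3 - F$
$p = 40$ ($p = - 2 \left(3 - -2\right) 4 \left(-1\right) = - 2 \left(3 + 2\right) 4 \left(-1\right) = \left(-2\right) 5 \cdot 4 \left(-1\right) = \left(-10\right) 4 \left(-1\right) = \left(-40\right) \left(-1\right) = 40$)
$\frac{476 - -162}{p} = \frac{476 - -162}{40} = \left(476 + 162\right) \frac{1}{40} = 638 \cdot \frac{1}{40} = \frac{319}{20}$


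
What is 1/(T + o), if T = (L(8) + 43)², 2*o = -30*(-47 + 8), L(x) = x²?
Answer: 1/12034 ≈ 8.3098e-5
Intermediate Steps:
o = 585 (o = (-30*(-47 + 8))/2 = (-30*(-39))/2 = (½)*1170 = 585)
T = 11449 (T = (8² + 43)² = (64 + 43)² = 107² = 11449)
1/(T + o) = 1/(11449 + 585) = 1/12034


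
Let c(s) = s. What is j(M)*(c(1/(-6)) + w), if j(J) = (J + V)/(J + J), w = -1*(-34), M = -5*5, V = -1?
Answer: 2639/150 ≈ 17.593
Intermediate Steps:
M = -25
w = 34
j(J) = (-1 + J)/(2*J) (j(J) = (J - 1)/(J + J) = (-1 + J)/((2*J)) = (-1 + J)*(1/(2*J)) = (-1 + J)/(2*J))
j(M)*(c(1/(-6)) + w) = ((1/2)*(-1 - 25)/(-25))*(1/(-6) + 34) = ((1/2)*(-1/25)*(-26))*(-1/6 + 34) = (13/25)*(203/6) = 2639/150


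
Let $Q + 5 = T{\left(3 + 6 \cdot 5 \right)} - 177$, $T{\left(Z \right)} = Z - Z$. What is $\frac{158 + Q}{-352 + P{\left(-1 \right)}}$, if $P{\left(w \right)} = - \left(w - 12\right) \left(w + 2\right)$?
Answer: $\frac{8}{113} \approx 0.070796$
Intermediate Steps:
$P{\left(w \right)} = - \left(-12 + w\right) \left(2 + w\right)$
$T{\left(Z \right)} = 0$
$Q = -182$ ($Q = -5 + \left(0 - 177\right) = -5 - 177 = -182$)
$\frac{158 + Q}{-352 + P{\left(-1 \right)}} = \frac{158 - 182}{-352 + \left(24 - \left(-1\right)^{2} + 10 \left(-1\right)\right)} = - \frac{24}{-352 - -13} = - \frac{24}{-352 + 13} = - \frac{24}{-339} = \left(-24\right) \left(- \frac{1}{339}\right) = \frac{8}{113}$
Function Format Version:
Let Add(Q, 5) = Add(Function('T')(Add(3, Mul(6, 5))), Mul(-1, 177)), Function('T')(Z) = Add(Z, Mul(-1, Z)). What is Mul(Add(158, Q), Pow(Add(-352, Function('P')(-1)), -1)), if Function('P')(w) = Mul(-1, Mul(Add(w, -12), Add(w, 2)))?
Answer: Rational(8, 113) ≈ 0.070796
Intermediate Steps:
Function('P')(w) = Mul(-1, Add(-12, w), Add(2, w)) (Function('P')(w) = Mul(-1, Mul(Add(-12, w), Add(2, w))) = Mul(-1, Add(-12, w), Add(2, w)))
Function('T')(Z) = 0
Q = -182 (Q = Add(-5, Add(0, Mul(-1, 177))) = Add(-5, Add(0, -177)) = Add(-5, -177) = -182)
Mul(Add(158, Q), Pow(Add(-352, Function('P')(-1)), -1)) = Mul(Add(158, -182), Pow(Add(-352, Add(24, Mul(-1, Pow(-1, 2)), Mul(10, -1))), -1)) = Mul(-24, Pow(Add(-352, Add(24, Mul(-1, 1), -10)), -1)) = Mul(-24, Pow(Add(-352, Add(24, -1, -10)), -1)) = Mul(-24, Pow(Add(-352, 13), -1)) = Mul(-24, Pow(-339, -1)) = Mul(-24, Rational(-1, 339)) = Rational(8, 113)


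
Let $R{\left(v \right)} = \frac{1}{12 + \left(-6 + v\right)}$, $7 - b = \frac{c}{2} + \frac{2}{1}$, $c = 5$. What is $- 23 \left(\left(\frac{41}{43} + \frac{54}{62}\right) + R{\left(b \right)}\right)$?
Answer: $- \frac{1012230}{22661} \approx -44.668$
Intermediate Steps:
$b = \frac{5}{2}$ ($b = 7 - \left(\frac{5}{2} + \frac{2}{1}\right) = 7 - \left(5 \cdot \frac{1}{2} + 2 \cdot 1\right) = 7 - \left(\frac{5}{2} + 2\right) = 7 - \frac{9}{2} = \frac{5}{2} \approx 2.5$)
$R{\left(v \right)} = \frac{1}{6 + v}$
$- 23 \left(\left(\frac{41}{43} + \frac{54}{62}\right) + R{\left(b \right)}\right) = - 23 \left(\left(\frac{41}{43} + \frac{54}{62}\right) + \frac{1}{6 + \frac{5}{2}}\right) = - 23 \left(\left(41 \cdot \frac{1}{43} + 54 \cdot \frac{1}{62}\right) + \frac{1}{\frac{17}{2}}\right) = - 23 \left(\left(\frac{41}{43} + \frac{27}{31}\right) + \frac{2}{17}\right) = - 23 \left(\frac{2432}{1333} + \frac{2}{17}\right) = \left(-23\right) \frac{44010}{22661} = - \frac{1012230}{22661}$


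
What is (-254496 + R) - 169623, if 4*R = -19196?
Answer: -428918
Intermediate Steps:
R = -4799 (R = (¼)*(-19196) = -4799)
(-254496 + R) - 169623 = (-254496 - 4799) - 169623 = -259295 - 169623 = -428918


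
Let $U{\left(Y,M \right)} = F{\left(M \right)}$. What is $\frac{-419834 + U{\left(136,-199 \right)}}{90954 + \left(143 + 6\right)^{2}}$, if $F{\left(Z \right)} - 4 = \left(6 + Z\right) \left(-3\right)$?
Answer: $- \frac{59893}{16165} \approx -3.7051$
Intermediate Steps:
$F{\left(Z \right)} = -14 - 3 Z$ ($F{\left(Z \right)} = 4 + \left(6 + Z\right) \left(-3\right) = 4 - \left(18 + 3 Z\right) = -14 - 3 Z$)
$U{\left(Y,M \right)} = -14 - 3 M$
$\frac{-419834 + U{\left(136,-199 \right)}}{90954 + \left(143 + 6\right)^{2}} = \frac{-419834 - -583}{90954 + \left(143 + 6\right)^{2}} = \frac{-419834 + \left(-14 + 597\right)}{90954 + 149^{2}} = \frac{-419834 + 583}{90954 + 22201} = - \frac{419251}{113155} = \left(-419251\right) \frac{1}{113155} = - \frac{59893}{16165}$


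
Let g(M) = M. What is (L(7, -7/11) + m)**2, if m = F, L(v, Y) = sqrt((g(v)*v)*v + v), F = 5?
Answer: 375 + 50*sqrt(14) ≈ 562.08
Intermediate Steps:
L(v, Y) = sqrt(v + v**3) (L(v, Y) = sqrt((v*v)*v + v) = sqrt(v**2*v + v) = sqrt(v**3 + v) = sqrt(v + v**3))
m = 5
(L(7, -7/11) + m)**2 = (sqrt(7 + 7**3) + 5)**2 = (sqrt(7 + 343) + 5)**2 = (sqrt(350) + 5)**2 = (5*sqrt(14) + 5)**2 = (5 + 5*sqrt(14))**2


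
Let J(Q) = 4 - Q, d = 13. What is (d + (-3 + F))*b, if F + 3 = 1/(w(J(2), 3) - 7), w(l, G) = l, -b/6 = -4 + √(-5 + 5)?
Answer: 816/5 ≈ 163.20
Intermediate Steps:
b = 24 (b = -6*(-4 + √(-5 + 5)) = -6*(-4 + √0) = -6*(-4 + 0) = -6*(-4) = 24)
F = -16/5 (F = -3 + 1/((4 - 1*2) - 7) = -3 + 1/((4 - 2) - 7) = -3 + 1/(2 - 7) = -3 + 1/(-5) = -3 - ⅕ = -16/5 ≈ -3.2000)
(d + (-3 + F))*b = (13 + (-3 - 16/5))*24 = (13 - 31/5)*24 = (34/5)*24 = 816/5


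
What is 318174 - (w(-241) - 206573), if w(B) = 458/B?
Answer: 126464485/241 ≈ 5.2475e+5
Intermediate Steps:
318174 - (w(-241) - 206573) = 318174 - (458/(-241) - 206573) = 318174 - (458*(-1/241) - 206573) = 318174 - (-458/241 - 206573) = 318174 - 1*(-49784551/241) = 318174 + 49784551/241 = 126464485/241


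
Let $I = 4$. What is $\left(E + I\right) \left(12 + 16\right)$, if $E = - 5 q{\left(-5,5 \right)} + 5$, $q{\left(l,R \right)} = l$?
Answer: $952$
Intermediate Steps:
$E = 30$ ($E = \left(-5\right) \left(-5\right) + 5 = 25 + 5 = 30$)
$\left(E + I\right) \left(12 + 16\right) = \left(30 + 4\right) \left(12 + 16\right) = 34 \cdot 28 = 952$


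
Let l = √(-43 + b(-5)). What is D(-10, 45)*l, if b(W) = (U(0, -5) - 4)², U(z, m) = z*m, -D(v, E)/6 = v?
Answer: 180*I*√3 ≈ 311.77*I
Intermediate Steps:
D(v, E) = -6*v
U(z, m) = m*z
b(W) = 16 (b(W) = (-5*0 - 4)² = (0 - 4)² = (-4)² = 16)
l = 3*I*√3 (l = √(-43 + 16) = √(-27) = 3*I*√3 ≈ 5.1962*I)
D(-10, 45)*l = (-6*(-10))*(3*I*√3) = 60*(3*I*√3) = 180*I*√3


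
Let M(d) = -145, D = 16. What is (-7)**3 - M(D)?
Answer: -198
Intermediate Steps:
(-7)**3 - M(D) = (-7)**3 - 1*(-145) = -343 + 145 = -198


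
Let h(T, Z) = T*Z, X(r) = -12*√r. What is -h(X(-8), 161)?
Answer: 3864*I*√2 ≈ 5464.5*I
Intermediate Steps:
-h(X(-8), 161) = -(-24*I*√2)*161 = -(-3864)*I*√2 = 3864*I*√2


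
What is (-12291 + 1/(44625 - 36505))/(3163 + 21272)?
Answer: -99802919/198412200 ≈ -0.50301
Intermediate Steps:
(-12291 + 1/(44625 - 36505))/(3163 + 21272) = (-12291 + 1/8120)/24435 = (-12291 + 1/8120)*(1/24435) = -99802919/8120*1/24435 = -99802919/198412200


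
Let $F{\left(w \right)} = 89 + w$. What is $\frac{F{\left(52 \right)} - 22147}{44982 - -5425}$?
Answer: $- \frac{22006}{50407} \approx -0.43657$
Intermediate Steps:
$\frac{F{\left(52 \right)} - 22147}{44982 - -5425} = \frac{\left(89 + 52\right) - 22147}{44982 - -5425} = \frac{141 - 22147}{44982 + \left(-12220 + 17645\right)} = - \frac{22006}{44982 + 5425} = - \frac{22006}{50407}$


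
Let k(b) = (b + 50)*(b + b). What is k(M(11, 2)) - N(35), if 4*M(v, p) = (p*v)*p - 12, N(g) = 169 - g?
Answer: 794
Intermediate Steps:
M(v, p) = -3 + v*p**2/4 (M(v, p) = ((p*v)*p - 12)/4 = (v*p**2 - 12)/4 = (-12 + v*p**2)/4 = -3 + v*p**2/4)
k(b) = 2*b*(50 + b) (k(b) = (50 + b)*(2*b) = 2*b*(50 + b))
k(M(11, 2)) - N(35) = 2*(-3 + (1/4)*11*2**2)*(50 + (-3 + (1/4)*11*2**2)) - (169 - 1*35) = 2*(-3 + (1/4)*11*4)*(50 + (-3 + (1/4)*11*4)) - (169 - 35) = 2*(-3 + 11)*(50 + (-3 + 11)) - 1*134 = 2*8*(50 + 8) - 134 = 2*8*58 - 134 = 928 - 134 = 794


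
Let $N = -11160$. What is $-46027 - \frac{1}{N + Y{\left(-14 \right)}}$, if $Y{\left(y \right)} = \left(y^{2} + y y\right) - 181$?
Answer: $- \frac{503949622}{10949} \approx -46027.0$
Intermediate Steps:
$Y{\left(y \right)} = -181 + 2 y^{2}$ ($Y{\left(y \right)} = \left(y^{2} + y^{2}\right) - 181 = 2 y^{2} - 181 = -181 + 2 y^{2}$)
$-46027 - \frac{1}{N + Y{\left(-14 \right)}} = -46027 - \frac{1}{-11160 - \left(181 - 2 \left(-14\right)^{2}\right)} = -46027 - \frac{1}{-11160 + \left(-181 + 2 \cdot 196\right)} = -46027 - \frac{1}{-11160 + \left(-181 + 392\right)} = -46027 - \frac{1}{-11160 + 211} = -46027 - \frac{1}{-10949} = -46027 - - \frac{1}{10949} = -46027 + \frac{1}{10949} = - \frac{503949622}{10949}$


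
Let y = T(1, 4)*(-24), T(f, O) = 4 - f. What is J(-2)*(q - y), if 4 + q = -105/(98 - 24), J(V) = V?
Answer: -4927/37 ≈ -133.16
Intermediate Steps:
y = -72 (y = (4 - 1*1)*(-24) = (4 - 1)*(-24) = 3*(-24) = -72)
q = -401/74 (q = -4 - 105/(98 - 24) = -4 - 105/74 = -401/74 ≈ -5.4189)
J(-2)*(q - y) = -2*(-401/74 - 1*(-72)) = -2*(-401/74 + 72) = -2*4927/74 = -4927/37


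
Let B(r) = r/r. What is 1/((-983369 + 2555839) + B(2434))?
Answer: 1/1572471 ≈ 6.3594e-7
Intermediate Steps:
B(r) = 1
1/((-983369 + 2555839) + B(2434)) = 1/((-983369 + 2555839) + 1) = 1/(1572470 + 1) = 1/1572471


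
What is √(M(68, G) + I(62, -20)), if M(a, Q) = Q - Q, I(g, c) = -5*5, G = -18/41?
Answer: 5*I ≈ 5.0*I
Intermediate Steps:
G = -18/41 (G = -18*1/41 = -18/41 ≈ -0.43902)
I(g, c) = -25
M(a, Q) = 0
√(M(68, G) + I(62, -20)) = √(0 - 25) = √(-25) = 5*I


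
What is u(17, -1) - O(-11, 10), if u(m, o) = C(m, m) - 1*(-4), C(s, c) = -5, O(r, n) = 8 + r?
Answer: 2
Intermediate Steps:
u(m, o) = -1 (u(m, o) = -5 - 1*(-4) = -5 + 4 = -1)
u(17, -1) - O(-11, 10) = -1 - (8 - 11) = -1 - 1*(-3) = -1 + 3 = 2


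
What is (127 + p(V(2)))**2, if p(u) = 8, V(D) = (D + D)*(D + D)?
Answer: 18225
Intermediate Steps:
V(D) = 4*D**2 (V(D) = (2*D)*(2*D) = 4*D**2)
(127 + p(V(2)))**2 = (127 + 8)**2 = 135**2 = 18225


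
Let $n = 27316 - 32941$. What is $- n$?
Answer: $5625$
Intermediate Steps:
$n = -5625$
$- n = \left(-1\right) \left(-5625\right) = 5625$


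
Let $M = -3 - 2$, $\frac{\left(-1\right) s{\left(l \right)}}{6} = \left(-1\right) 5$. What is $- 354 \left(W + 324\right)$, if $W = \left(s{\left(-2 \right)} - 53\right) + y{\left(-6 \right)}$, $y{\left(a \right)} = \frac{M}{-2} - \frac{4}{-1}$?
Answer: $-108855$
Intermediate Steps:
$s{\left(l \right)} = 30$ ($s{\left(l \right)} = - 6 \left(\left(-1\right) 5\right) = \left(-6\right) \left(-5\right) = 30$)
$M = -5$ ($M = -3 - 2 = -5$)
$y{\left(a \right)} = \frac{13}{2}$ ($y{\left(a \right)} = - \frac{5}{-2} - \frac{4}{-1} = \left(-5\right) \left(- \frac{1}{2}\right) - -4 = \frac{5}{2} + 4 = \frac{13}{2}$)
$W = - \frac{33}{2}$ ($W = \left(30 - 53\right) + \frac{13}{2} = -23 + \frac{13}{2} = - \frac{33}{2} \approx -16.5$)
$- 354 \left(W + 324\right) = - 354 \left(- \frac{33}{2} + 324\right) = \left(-354\right) \frac{615}{2} = -108855$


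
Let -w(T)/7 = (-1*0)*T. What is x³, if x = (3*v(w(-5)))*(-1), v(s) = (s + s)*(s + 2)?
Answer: 0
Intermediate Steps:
w(T) = 0 (w(T) = -7*(-1*0)*T = -0*T = -7*0 = 0)
v(s) = 2*s*(2 + s) (v(s) = (2*s)*(2 + s) = 2*s*(2 + s))
x = 0 (x = (3*(2*0*(2 + 0)))*(-1) = (3*(2*0*2))*(-1) = (3*0)*(-1) = 0*(-1) = 0)
x³ = 0³ = 0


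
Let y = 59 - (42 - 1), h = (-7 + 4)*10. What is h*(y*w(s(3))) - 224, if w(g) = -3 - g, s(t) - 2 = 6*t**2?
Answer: 31636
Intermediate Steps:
h = -30 (h = -3*10 = -30)
s(t) = 2 + 6*t**2
y = 18 (y = 59 - 1*41 = 59 - 41 = 18)
h*(y*w(s(3))) - 224 = -540*(-3 - (2 + 6*3**2)) - 224 = -540*(-3 - (2 + 6*9)) - 224 = -540*(-3 - (2 + 54)) - 224 = -540*(-3 - 1*56) - 224 = -540*(-3 - 56) - 224 = -540*(-59) - 224 = -30*(-1062) - 224 = 31860 - 224 = 31636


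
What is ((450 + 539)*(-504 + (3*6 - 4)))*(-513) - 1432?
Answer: 248603498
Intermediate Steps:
((450 + 539)*(-504 + (3*6 - 4)))*(-513) - 1432 = (989*(-504 + (18 - 4)))*(-513) - 1432 = (989*(-504 + 14))*(-513) - 1432 = (989*(-490))*(-513) - 1432 = -484610*(-513) - 1432 = 248604930 - 1432 = 248603498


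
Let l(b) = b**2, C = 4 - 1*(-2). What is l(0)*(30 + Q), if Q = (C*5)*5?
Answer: 0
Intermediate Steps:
C = 6 (C = 4 + 2 = 6)
Q = 150 (Q = (6*5)*5 = 30*5 = 150)
l(0)*(30 + Q) = 0**2*(30 + 150) = 0*180 = 0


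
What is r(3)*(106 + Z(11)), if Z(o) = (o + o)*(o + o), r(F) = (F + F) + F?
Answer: 5310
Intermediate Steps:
r(F) = 3*F (r(F) = 2*F + F = 3*F)
Z(o) = 4*o**2 (Z(o) = (2*o)*(2*o) = 4*o**2)
r(3)*(106 + Z(11)) = (3*3)*(106 + 4*11**2) = 9*(106 + 4*121) = 9*(106 + 484) = 9*590 = 5310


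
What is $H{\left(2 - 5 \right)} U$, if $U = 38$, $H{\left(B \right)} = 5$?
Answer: $190$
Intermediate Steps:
$H{\left(2 - 5 \right)} U = 5 \cdot 38 = 190$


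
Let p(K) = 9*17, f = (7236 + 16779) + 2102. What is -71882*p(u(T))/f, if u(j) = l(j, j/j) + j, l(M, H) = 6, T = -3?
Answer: -10997946/26117 ≈ -421.10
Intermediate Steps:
u(j) = 6 + j
f = 26117 (f = 24015 + 2102 = 26117)
p(K) = 153
-71882*p(u(T))/f = -71882/(26117/153) = -71882/(26117*(1/153)) = -71882/26117/153 = -71882*153/26117 = -10997946/26117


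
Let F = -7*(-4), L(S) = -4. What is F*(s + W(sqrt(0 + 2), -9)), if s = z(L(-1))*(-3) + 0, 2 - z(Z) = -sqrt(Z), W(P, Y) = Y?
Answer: -420 - 168*I ≈ -420.0 - 168.0*I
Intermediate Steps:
F = 28
z(Z) = 2 + sqrt(Z) (z(Z) = 2 - (-1)*sqrt(Z) = 2 + sqrt(Z))
s = -6 - 6*I (s = (2 + sqrt(-4))*(-3) + 0 = (2 + 2*I)*(-3) + 0 = (-6 - 6*I) + 0 = -6 - 6*I ≈ -6.0 - 6.0*I)
F*(s + W(sqrt(0 + 2), -9)) = 28*((-6 - 6*I) - 9) = 28*(-15 - 6*I) = -420 - 168*I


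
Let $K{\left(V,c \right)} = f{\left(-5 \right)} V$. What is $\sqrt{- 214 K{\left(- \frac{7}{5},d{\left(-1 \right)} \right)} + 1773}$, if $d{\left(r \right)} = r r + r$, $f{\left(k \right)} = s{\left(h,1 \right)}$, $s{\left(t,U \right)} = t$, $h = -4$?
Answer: $\frac{13 \sqrt{85}}{5} \approx 23.971$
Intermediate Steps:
$f{\left(k \right)} = -4$
$d{\left(r \right)} = r + r^{2}$ ($d{\left(r \right)} = r^{2} + r = r + r^{2}$)
$K{\left(V,c \right)} = - 4 V$
$\sqrt{- 214 K{\left(- \frac{7}{5},d{\left(-1 \right)} \right)} + 1773} = \sqrt{- 214 \left(- 4 \left(- \frac{7}{5}\right)\right) + 1773} = \sqrt{- 214 \left(- 4 \left(\left(-7\right) \frac{1}{5}\right)\right) + 1773} = \sqrt{- 214 \left(\left(-4\right) \left(- \frac{7}{5}\right)\right) + 1773} = \sqrt{\left(-214\right) \frac{28}{5} + 1773} = \sqrt{- \frac{5992}{5} + 1773} = \sqrt{\frac{2873}{5}} = \frac{13 \sqrt{85}}{5}$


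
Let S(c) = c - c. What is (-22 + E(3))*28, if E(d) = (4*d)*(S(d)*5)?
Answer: -616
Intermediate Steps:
S(c) = 0
E(d) = 0 (E(d) = (4*d)*(0*5) = (4*d)*0 = 0)
(-22 + E(3))*28 = (-22 + 0)*28 = -22*28 = -616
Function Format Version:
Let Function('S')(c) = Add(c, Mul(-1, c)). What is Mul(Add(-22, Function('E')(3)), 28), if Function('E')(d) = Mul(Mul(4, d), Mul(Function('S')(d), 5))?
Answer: -616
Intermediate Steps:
Function('S')(c) = 0
Function('E')(d) = 0 (Function('E')(d) = Mul(Mul(4, d), Mul(0, 5)) = Mul(Mul(4, d), 0) = 0)
Mul(Add(-22, Function('E')(3)), 28) = Mul(Add(-22, 0), 28) = Mul(-22, 28) = -616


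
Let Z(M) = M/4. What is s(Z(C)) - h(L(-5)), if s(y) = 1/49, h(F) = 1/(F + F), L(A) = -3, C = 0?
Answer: 55/294 ≈ 0.18707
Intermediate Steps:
Z(M) = M/4 (Z(M) = M*(¼) = M/4)
h(F) = 1/(2*F)
s(y) = 1/49
s(Z(C)) - h(L(-5)) = 1/49 - 1/(2*(-3)) = 1/49 - (-1)/(2*3) = 1/49 - 1*(-⅙) = 1/49 + ⅙ = 55/294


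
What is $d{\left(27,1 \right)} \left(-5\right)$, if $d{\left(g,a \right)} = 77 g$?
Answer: $-10395$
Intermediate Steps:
$d{\left(27,1 \right)} \left(-5\right) = 77 \cdot 27 \left(-5\right) = 2079 \left(-5\right) = -10395$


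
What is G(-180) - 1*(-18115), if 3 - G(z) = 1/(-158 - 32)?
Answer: 3442421/190 ≈ 18118.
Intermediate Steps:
G(z) = 571/190 (G(z) = 3 - 1/(-158 - 32) = 3 - 1/(-190) = 3 - 1*(-1/190) = 3 + 1/190 = 571/190)
G(-180) - 1*(-18115) = 571/190 - 1*(-18115) = 571/190 + 18115 = 3442421/190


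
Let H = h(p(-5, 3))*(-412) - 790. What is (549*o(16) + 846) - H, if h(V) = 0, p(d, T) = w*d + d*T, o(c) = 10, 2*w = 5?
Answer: 7126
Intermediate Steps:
w = 5/2 (w = (½)*5 = 5/2 ≈ 2.5000)
p(d, T) = 5*d/2 + T*d (p(d, T) = 5*d/2 + d*T = 5*d/2 + T*d)
H = -790 (H = 0*(-412) - 790 = 0 - 790 = -790)
(549*o(16) + 846) - H = (549*10 + 846) - 1*(-790) = (5490 + 846) + 790 = 6336 + 790 = 7126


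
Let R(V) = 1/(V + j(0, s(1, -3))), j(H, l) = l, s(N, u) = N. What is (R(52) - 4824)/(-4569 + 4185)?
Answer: 255671/20352 ≈ 12.562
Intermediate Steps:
R(V) = 1/(1 + V) (R(V) = 1/(V + 1) = 1/(1 + V))
(R(52) - 4824)/(-4569 + 4185) = (1/(1 + 52) - 4824)/(-4569 + 4185) = (1/53 - 4824)/(-384) = (1/53 - 4824)*(-1/384) = -255671/53*(-1/384) = 255671/20352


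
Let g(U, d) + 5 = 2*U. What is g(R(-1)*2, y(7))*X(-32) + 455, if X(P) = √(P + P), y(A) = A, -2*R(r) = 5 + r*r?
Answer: 455 - 136*I ≈ 455.0 - 136.0*I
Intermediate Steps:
R(r) = -5/2 - r²/2 (R(r) = -(5 + r*r)/2 = -(5 + r²)/2 = -5/2 - r²/2)
X(P) = √2*√P (X(P) = √(2*P) = √2*√P)
g(U, d) = -5 + 2*U
g(R(-1)*2, y(7))*X(-32) + 455 = (-5 + 2*((-5/2 - ½*(-1)²)*2))*(√2*√(-32)) + 455 = (-5 + 2*((-5/2 - ½*1)*2))*(√2*(4*I*√2)) + 455 = (-5 + 2*((-5/2 - ½)*2))*(8*I) + 455 = (-5 + 2*(-3*2))*(8*I) + 455 = (-5 + 2*(-6))*(8*I) + 455 = (-5 - 12)*(8*I) + 455 = -136*I + 455 = 455 - 136*I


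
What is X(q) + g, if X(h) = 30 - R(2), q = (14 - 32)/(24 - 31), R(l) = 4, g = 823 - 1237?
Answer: -388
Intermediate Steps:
g = -414
q = 18/7 (q = -18/(-7) = -18*(-⅐) = 18/7 ≈ 2.5714)
X(h) = 26 (X(h) = 30 - 1*4 = 30 - 4 = 26)
X(q) + g = 26 - 414 = -388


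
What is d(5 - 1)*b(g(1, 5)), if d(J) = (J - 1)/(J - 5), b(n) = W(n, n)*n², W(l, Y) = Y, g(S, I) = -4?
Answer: 192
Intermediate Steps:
b(n) = n³ (b(n) = n*n² = n³)
d(J) = (-1 + J)/(-5 + J)
d(5 - 1)*b(g(1, 5)) = ((-1 + (5 - 1))/(-5 + (5 - 1)))*(-4)³ = ((-1 + 4)/(-5 + 4))*(-64) = (3/(-1))*(-64) = -1*3*(-64) = -3*(-64) = 192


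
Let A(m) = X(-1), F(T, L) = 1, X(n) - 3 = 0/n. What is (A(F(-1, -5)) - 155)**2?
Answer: 23104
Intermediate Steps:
X(n) = 3 (X(n) = 3 + 0/n = 3 + 0 = 3)
A(m) = 3
(A(F(-1, -5)) - 155)**2 = (3 - 155)**2 = (-152)**2 = 23104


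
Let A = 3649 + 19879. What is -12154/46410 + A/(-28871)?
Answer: -721416307/669951555 ≈ -1.0768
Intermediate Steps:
A = 23528
-12154/46410 + A/(-28871) = -12154/46410 + 23528/(-28871) = -12154*1/46410 + 23528*(-1/28871) = -6077/23205 - 23528/28871 = -721416307/669951555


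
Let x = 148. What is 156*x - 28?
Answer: 23060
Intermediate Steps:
156*x - 28 = 156*148 - 28 = 23088 - 28 = 23060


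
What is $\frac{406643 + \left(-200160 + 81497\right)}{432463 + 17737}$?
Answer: $\frac{14399}{22510} \approx 0.63967$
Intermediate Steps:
$\frac{406643 + \left(-200160 + 81497\right)}{432463 + 17737} = \frac{406643 - 118663}{450200} = 287980 \cdot \frac{1}{450200} = \frac{14399}{22510}$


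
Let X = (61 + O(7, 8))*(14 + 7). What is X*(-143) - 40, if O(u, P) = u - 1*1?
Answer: -201241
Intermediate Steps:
O(u, P) = -1 + u (O(u, P) = u - 1 = -1 + u)
X = 1407 (X = (61 + (-1 + 7))*(14 + 7) = (61 + 6)*21 = 67*21 = 1407)
X*(-143) - 40 = 1407*(-143) - 40 = -201201 - 40 = -201241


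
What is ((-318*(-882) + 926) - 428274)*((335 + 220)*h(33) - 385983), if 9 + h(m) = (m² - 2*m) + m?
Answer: -28655020944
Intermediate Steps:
h(m) = -9 + m² - m (h(m) = -9 + ((m² - 2*m) + m) = -9 + (m² - m) = -9 + m² - m)
((-318*(-882) + 926) - 428274)*((335 + 220)*h(33) - 385983) = ((-318*(-882) + 926) - 428274)*((335 + 220)*(-9 + 33² - 1*33) - 385983) = ((280476 + 926) - 428274)*(555*(-9 + 1089 - 33) - 385983) = (281402 - 428274)*(555*1047 - 385983) = -146872*(581085 - 385983) = -146872*195102 = -28655020944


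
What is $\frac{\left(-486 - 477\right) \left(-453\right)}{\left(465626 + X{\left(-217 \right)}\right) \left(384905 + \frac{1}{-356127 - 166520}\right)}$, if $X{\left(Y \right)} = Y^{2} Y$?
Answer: $- \frac{75999668211}{653980872250425286} \approx -1.1621 \cdot 10^{-7}$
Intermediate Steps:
$X{\left(Y \right)} = Y^{3}$
$\frac{\left(-486 - 477\right) \left(-453\right)}{\left(465626 + X{\left(-217 \right)}\right) \left(384905 + \frac{1}{-356127 - 166520}\right)} = \frac{\left(-486 - 477\right) \left(-453\right)}{\left(465626 + \left(-217\right)^{3}\right) \left(384905 + \frac{1}{-356127 - 166520}\right)} = \frac{\left(-963\right) \left(-453\right)}{\left(465626 - 10218313\right) \left(384905 + \frac{1}{-522647}\right)} = \frac{436239}{\left(-9752687\right) \left(384905 - \frac{1}{522647}\right)} = \frac{436239}{\left(-9752687\right) \frac{201169443534}{522647}} = \frac{436239}{- \frac{1961942616751275858}{522647}} = 436239 \left(- \frac{522647}{1961942616751275858}\right) = - \frac{75999668211}{653980872250425286}$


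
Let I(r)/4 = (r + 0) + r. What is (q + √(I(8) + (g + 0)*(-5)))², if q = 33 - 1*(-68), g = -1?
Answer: (101 + √69)² ≈ 11948.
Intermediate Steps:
I(r) = 8*r (I(r) = 4*((r + 0) + r) = 4*(r + r) = 4*(2*r) = 8*r)
q = 101 (q = 33 + 68 = 101)
(q + √(I(8) + (g + 0)*(-5)))² = (101 + √(8*8 + (-1 + 0)*(-5)))² = (101 + √(64 - 1*(-5)))² = (101 + √(64 + 5))² = (101 + √69)²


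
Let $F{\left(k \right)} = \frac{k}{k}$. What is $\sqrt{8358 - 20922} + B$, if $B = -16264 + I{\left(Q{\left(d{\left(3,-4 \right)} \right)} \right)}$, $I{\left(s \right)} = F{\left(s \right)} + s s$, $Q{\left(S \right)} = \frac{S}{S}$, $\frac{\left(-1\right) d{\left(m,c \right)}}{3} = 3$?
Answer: $-16262 + 6 i \sqrt{349} \approx -16262.0 + 112.09 i$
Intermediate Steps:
$F{\left(k \right)} = 1$
$d{\left(m,c \right)} = -9$ ($d{\left(m,c \right)} = \left(-3\right) 3 = -9$)
$Q{\left(S \right)} = 1$
$I{\left(s \right)} = 1 + s^{2}$ ($I{\left(s \right)} = 1 + s s = 1 + s^{2}$)
$B = -16262$ ($B = -16264 + \left(1 + 1^{2}\right) = -16264 + \left(1 + 1\right) = -16264 + 2 = -16262$)
$\sqrt{8358 - 20922} + B = \sqrt{8358 - 20922} - 16262 = \sqrt{-12564} - 16262 = 6 i \sqrt{349} - 16262 = -16262 + 6 i \sqrt{349}$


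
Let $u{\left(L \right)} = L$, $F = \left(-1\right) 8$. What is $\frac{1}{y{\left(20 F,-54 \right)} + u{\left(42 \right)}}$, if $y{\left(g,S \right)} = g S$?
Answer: $\frac{1}{8682} \approx 0.00011518$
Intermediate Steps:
$F = -8$
$y{\left(g,S \right)} = S g$
$\frac{1}{y{\left(20 F,-54 \right)} + u{\left(42 \right)}} = \frac{1}{- 54 \cdot 20 \left(-8\right) + 42} = \frac{1}{\left(-54\right) \left(-160\right) + 42} = \frac{1}{8640 + 42} = \frac{1}{8682}$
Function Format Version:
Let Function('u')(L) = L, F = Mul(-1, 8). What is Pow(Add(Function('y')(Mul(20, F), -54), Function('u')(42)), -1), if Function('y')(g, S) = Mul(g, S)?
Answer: Rational(1, 8682) ≈ 0.00011518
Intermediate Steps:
F = -8
Function('y')(g, S) = Mul(S, g)
Pow(Add(Function('y')(Mul(20, F), -54), Function('u')(42)), -1) = Pow(Add(Mul(-54, Mul(20, -8)), 42), -1) = Pow(Add(Mul(-54, -160), 42), -1) = Pow(Add(8640, 42), -1) = Pow(8682, -1) = Rational(1, 8682)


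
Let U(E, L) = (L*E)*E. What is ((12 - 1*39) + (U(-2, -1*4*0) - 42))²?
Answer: 4761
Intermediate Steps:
U(E, L) = L*E² (U(E, L) = (E*L)*E = L*E²)
((12 - 1*39) + (U(-2, -1*4*0) - 42))² = ((12 - 1*39) + ((-1*4*0)*(-2)² - 42))² = ((12 - 39) + (-4*0*4 - 42))² = (-27 + (0*4 - 42))² = (-27 + (0 - 42))² = (-27 - 42)² = (-69)² = 4761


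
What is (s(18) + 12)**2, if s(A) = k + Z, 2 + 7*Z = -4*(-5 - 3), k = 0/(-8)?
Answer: 12996/49 ≈ 265.22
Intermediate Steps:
k = 0 (k = 0*(-1/8) = 0)
Z = 30/7 (Z = -2/7 + (-4*(-5 - 3))/7 = -2/7 + (-4*(-8))/7 = -2/7 + (1/7)*32 = -2/7 + 32/7 = 30/7 ≈ 4.2857)
s(A) = 30/7 (s(A) = 0 + 30/7 = 30/7)
(s(18) + 12)**2 = (30/7 + 12)**2 = (114/7)**2 = 12996/49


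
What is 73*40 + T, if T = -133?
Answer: 2787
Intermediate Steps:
73*40 + T = 73*40 - 133 = 2920 - 133 = 2787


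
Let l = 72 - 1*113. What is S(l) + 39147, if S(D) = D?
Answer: 39106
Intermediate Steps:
l = -41 (l = 72 - 113 = -41)
S(l) + 39147 = -41 + 39147 = 39106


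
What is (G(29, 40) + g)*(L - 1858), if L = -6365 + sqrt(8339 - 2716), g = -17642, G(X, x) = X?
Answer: 144831699 - 17613*sqrt(5623) ≈ 1.4351e+8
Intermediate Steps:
L = -6365 + sqrt(5623) ≈ -6290.0
(G(29, 40) + g)*(L - 1858) = (29 - 17642)*((-6365 + sqrt(5623)) - 1858) = -17613*(-8223 + sqrt(5623)) = 144831699 - 17613*sqrt(5623)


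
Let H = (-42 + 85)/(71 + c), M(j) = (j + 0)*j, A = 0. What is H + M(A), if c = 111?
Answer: 43/182 ≈ 0.23626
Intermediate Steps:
M(j) = j**2 (M(j) = j*j = j**2)
H = 43/182 (H = (-42 + 85)/(71 + 111) = 43/182 ≈ 0.23626)
H + M(A) = 43/182 + 0**2 = 43/182 + 0 = 43/182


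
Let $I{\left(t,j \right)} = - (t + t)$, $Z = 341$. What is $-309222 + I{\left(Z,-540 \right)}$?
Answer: $-309904$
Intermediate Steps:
$I{\left(t,j \right)} = - 2 t$
$-309222 + I{\left(Z,-540 \right)} = -309222 - 682 = -309904$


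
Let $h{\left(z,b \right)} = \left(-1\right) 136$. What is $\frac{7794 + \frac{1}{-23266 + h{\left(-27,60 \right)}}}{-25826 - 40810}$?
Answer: $- \frac{182395187}{1559415672} \approx -0.11696$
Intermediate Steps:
$h{\left(z,b \right)} = -136$
$\frac{7794 + \frac{1}{-23266 + h{\left(-27,60 \right)}}}{-25826 - 40810} = \frac{7794 + \frac{1}{-23266 - 136}}{-25826 - 40810} = \frac{7794 + \frac{1}{-23402}}{-66636} = \left(7794 - \frac{1}{23402}\right) \left(- \frac{1}{66636}\right) = \frac{182395187}{23402} \left(- \frac{1}{66636}\right) = - \frac{182395187}{1559415672}$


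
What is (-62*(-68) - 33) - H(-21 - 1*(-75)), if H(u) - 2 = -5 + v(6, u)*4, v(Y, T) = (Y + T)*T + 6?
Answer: -8798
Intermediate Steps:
v(Y, T) = 6 + T*(T + Y) (v(Y, T) = (T + Y)*T + 6 = T*(T + Y) + 6 = 6 + T*(T + Y))
H(u) = 21 + 4*u² + 24*u (H(u) = 2 + (-5 + (6 + u² + u*6)*4) = 2 + (-5 + (6 + u² + 6*u)*4) = 2 + (-5 + (24 + 4*u² + 24*u)) = 2 + (19 + 4*u² + 24*u) = 21 + 4*u² + 24*u)
(-62*(-68) - 33) - H(-21 - 1*(-75)) = (-62*(-68) - 33) - (21 + 4*(-21 - 1*(-75))² + 24*(-21 - 1*(-75))) = (4216 - 33) - (21 + 4*(-21 + 75)² + 24*(-21 + 75)) = 4183 - (21 + 4*54² + 24*54) = 4183 - (21 + 4*2916 + 1296) = 4183 - (21 + 11664 + 1296) = 4183 - 1*12981 = 4183 - 12981 = -8798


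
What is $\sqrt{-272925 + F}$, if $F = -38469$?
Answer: $i \sqrt{311394} \approx 558.03 i$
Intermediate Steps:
$\sqrt{-272925 + F} = \sqrt{-272925 - 38469} = \sqrt{-311394} = i \sqrt{311394}$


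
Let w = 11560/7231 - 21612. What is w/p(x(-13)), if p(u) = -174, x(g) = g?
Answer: 78132406/629097 ≈ 124.20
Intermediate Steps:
w = -156264812/7231 (w = 11560*(1/7231) - 21612 = 11560/7231 - 21612 = -156264812/7231 ≈ -21610.)
w/p(x(-13)) = -156264812/7231/(-174) = -156264812/7231*(-1/174) = 78132406/629097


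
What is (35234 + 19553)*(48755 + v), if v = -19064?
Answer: 1626680817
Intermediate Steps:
(35234 + 19553)*(48755 + v) = (35234 + 19553)*(48755 - 19064) = 54787*29691 = 1626680817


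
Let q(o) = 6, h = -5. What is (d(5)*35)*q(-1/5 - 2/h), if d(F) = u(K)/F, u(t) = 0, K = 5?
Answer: 0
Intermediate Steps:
d(F) = 0 (d(F) = 0/F = 0)
(d(5)*35)*q(-1/5 - 2/h) = (0*35)*6 = 0*6 = 0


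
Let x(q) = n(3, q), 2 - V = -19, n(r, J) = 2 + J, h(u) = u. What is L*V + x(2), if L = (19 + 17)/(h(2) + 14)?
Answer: 205/4 ≈ 51.250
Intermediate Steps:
V = 21 (V = 2 - 1*(-19) = 2 + 19 = 21)
x(q) = 2 + q
L = 9/4 (L = (19 + 17)/(2 + 14) = 36/16 = 36*(1/16) = 9/4 ≈ 2.2500)
L*V + x(2) = (9/4)*21 + (2 + 2) = 189/4 + 4 = 205/4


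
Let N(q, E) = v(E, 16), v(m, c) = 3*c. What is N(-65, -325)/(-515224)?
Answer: -6/64403 ≈ -9.3163e-5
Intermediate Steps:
N(q, E) = 48 (N(q, E) = 3*16 = 48)
N(-65, -325)/(-515224) = 48/(-515224) = 48*(-1/515224) = -6/64403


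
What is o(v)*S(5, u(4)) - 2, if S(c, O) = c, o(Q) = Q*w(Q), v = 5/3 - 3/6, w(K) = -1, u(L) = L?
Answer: -47/6 ≈ -7.8333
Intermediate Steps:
v = 7/6 (v = 5*(1/3) - 3*1/6 = 5/3 - 1/2 = 7/6 ≈ 1.1667)
o(Q) = -Q (o(Q) = Q*(-1) = -Q)
o(v)*S(5, u(4)) - 2 = -1*7/6*5 - 2 = -7/6*5 - 2 = -35/6 - 2 = -47/6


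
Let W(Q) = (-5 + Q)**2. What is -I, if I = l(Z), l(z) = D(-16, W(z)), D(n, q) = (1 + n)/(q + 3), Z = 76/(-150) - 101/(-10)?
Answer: 337500/542221 ≈ 0.62244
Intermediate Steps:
Z = 1439/150 (Z = 76*(-1/150) - 101*(-1/10) = -38/75 + 101/10 = 1439/150 ≈ 9.5933)
D(n, q) = (1 + n)/(3 + q)
l(z) = -15/(3 + (-5 + z)**2) (l(z) = (1 - 16)/(3 + (-5 + z)**2) = -15/(3 + (-5 + z)**2))
I = -337500/542221 (I = -15/(3 + (-5 + 1439/150)**2) = -15/(3 + (689/150)**2) = -15/(3 + 474721/22500) = -15/542221/22500 = -15*22500/542221 = -337500/542221 ≈ -0.62244)
-I = -1*(-337500/542221) = 337500/542221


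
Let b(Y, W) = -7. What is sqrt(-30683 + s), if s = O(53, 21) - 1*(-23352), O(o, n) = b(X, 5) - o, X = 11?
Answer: I*sqrt(7391) ≈ 85.971*I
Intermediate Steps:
O(o, n) = -7 - o
s = 23292 (s = (-7 - 1*53) - 1*(-23352) = (-7 - 53) + 23352 = -60 + 23352 = 23292)
sqrt(-30683 + s) = sqrt(-30683 + 23292) = sqrt(-7391) = I*sqrt(7391)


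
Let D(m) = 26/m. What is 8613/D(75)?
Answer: 645975/26 ≈ 24845.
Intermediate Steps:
8613/D(75) = 8613/((26/75)) = 8613/((26*(1/75))) = 8613/(26/75) = 8613*(75/26) = 645975/26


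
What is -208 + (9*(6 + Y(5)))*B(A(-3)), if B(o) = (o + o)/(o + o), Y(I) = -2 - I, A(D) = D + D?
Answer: -217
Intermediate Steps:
A(D) = 2*D
B(o) = 1 (B(o) = (2*o)/((2*o)) = (2*o)*(1/(2*o)) = 1)
-208 + (9*(6 + Y(5)))*B(A(-3)) = -208 + (9*(6 + (-2 - 1*5)))*1 = -208 + (9*(6 + (-2 - 5)))*1 = -208 + (9*(6 - 7))*1 = -208 + (9*(-1))*1 = -208 - 9*1 = -208 - 9 = -217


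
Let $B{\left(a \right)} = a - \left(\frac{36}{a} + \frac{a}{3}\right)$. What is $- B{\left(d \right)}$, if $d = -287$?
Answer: $\frac{164630}{861} \approx 191.21$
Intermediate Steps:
$B{\left(a \right)} = - \frac{36}{a} + \frac{2 a}{3}$ ($B{\left(a \right)} = a - \left(\frac{36}{a} + a \frac{1}{3}\right) = a - \left(\frac{36}{a} + \frac{a}{3}\right) = - \frac{36}{a} + \frac{2 a}{3}$)
$- B{\left(d \right)} = - (- \frac{36}{-287} + \frac{2}{3} \left(-287\right)) = - (\left(-36\right) \left(- \frac{1}{287}\right) - \frac{574}{3}) = - (\frac{36}{287} - \frac{574}{3}) = \left(-1\right) \left(- \frac{164630}{861}\right) = \frac{164630}{861}$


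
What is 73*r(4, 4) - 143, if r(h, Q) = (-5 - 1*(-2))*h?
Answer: -1019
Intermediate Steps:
r(h, Q) = -3*h (r(h, Q) = (-5 + 2)*h = -3*h)
73*r(4, 4) - 143 = 73*(-3*4) - 143 = 73*(-12) - 143 = -876 - 143 = -1019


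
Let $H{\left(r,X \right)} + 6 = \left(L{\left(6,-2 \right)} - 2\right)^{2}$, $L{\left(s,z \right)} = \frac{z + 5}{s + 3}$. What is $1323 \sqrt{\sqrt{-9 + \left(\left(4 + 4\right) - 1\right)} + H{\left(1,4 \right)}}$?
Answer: $441 \sqrt{-29 + 9 i \sqrt{2}} \approx 509.56 + 2428.9 i$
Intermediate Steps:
$L{\left(s,z \right)} = \frac{5 + z}{3 + s}$
$H{\left(r,X \right)} = - \frac{29}{9}$ ($H{\left(r,X \right)} = -6 + \left(\frac{5 - 2}{3 + 6} - 2\right)^{2} = -6 + \left(\frac{1}{9} \cdot 3 - 2\right)^{2} = -6 + \left(\frac{1}{3} - 2\right)^{2} = -6 + \left(- \frac{5}{3}\right)^{2} = -6 + \frac{25}{9} = - \frac{29}{9}$)
$1323 \sqrt{\sqrt{-9 + \left(\left(4 + 4\right) - 1\right)} + H{\left(1,4 \right)}} = 1323 \sqrt{\sqrt{-9 + \left(\left(4 + 4\right) - 1\right)} - \frac{29}{9}} = 1323 \sqrt{\sqrt{-9 + \left(8 - 1\right)} - \frac{29}{9}} = 1323 \sqrt{\sqrt{-9 + 7} - \frac{29}{9}} = 1323 \sqrt{\sqrt{-2} - \frac{29}{9}} = 1323 \sqrt{i \sqrt{2} - \frac{29}{9}} = 1323 \sqrt{- \frac{29}{9} + i \sqrt{2}}$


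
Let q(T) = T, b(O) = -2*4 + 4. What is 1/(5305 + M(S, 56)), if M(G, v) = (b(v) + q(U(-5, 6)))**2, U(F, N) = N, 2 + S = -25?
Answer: 1/5309 ≈ 0.00018836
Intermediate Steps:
S = -27 (S = -2 - 25 = -27)
b(O) = -4 (b(O) = -8 + 4 = -4)
M(G, v) = 4 (M(G, v) = (-4 + 6)**2 = 2**2 = 4)
1/(5305 + M(S, 56)) = 1/(5305 + 4) = 1/5309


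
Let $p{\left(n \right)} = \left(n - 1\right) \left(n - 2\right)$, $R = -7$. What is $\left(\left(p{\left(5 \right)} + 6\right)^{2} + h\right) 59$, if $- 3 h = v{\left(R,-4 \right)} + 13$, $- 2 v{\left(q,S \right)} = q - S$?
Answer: $\frac{112985}{6} \approx 18831.0$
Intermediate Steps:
$p{\left(n \right)} = \left(-1 + n\right) \left(-2 + n\right)$
$v{\left(q,S \right)} = \frac{S}{2} - \frac{q}{2}$ ($v{\left(q,S \right)} = - \frac{q - S}{2} = \frac{S}{2} - \frac{q}{2}$)
$h = - \frac{29}{6}$ ($h = - \frac{\left(\frac{1}{2} \left(-4\right) - - \frac{7}{2}\right) + 13}{3} = - \frac{\left(-2 + \frac{7}{2}\right) + 13}{3} = - \frac{\frac{3}{2} + 13}{3} = \left(- \frac{1}{3}\right) \frac{29}{2} = - \frac{29}{6} \approx -4.8333$)
$\left(\left(p{\left(5 \right)} + 6\right)^{2} + h\right) 59 = \left(\left(\left(2 + 5^{2} - 15\right) + 6\right)^{2} - \frac{29}{6}\right) 59 = \left(\left(\left(2 + 25 - 15\right) + 6\right)^{2} - \frac{29}{6}\right) 59 = \left(\left(12 + 6\right)^{2} - \frac{29}{6}\right) 59 = \left(18^{2} - \frac{29}{6}\right) 59 = \left(324 - \frac{29}{6}\right) 59 = \frac{1915}{6} \cdot 59 = \frac{112985}{6}$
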